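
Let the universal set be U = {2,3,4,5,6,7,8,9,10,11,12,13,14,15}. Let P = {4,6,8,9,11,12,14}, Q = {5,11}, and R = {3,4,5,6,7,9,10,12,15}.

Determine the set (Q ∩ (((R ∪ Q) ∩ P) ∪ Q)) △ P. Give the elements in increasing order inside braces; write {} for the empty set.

R ∪ Q = {3,4,5,6,7,9,10,11,12,15}
(R ∪ Q) ∩ P = {4,6,9,11,12}
((R ∪ Q) ∩ P) ∪ Q = {4,5,6,9,11,12}
Q ∩ (((R ∪ Q) ∩ P) ∪ Q) = {5,11}
(Q ∩ (((R ∪ Q) ∩ P) ∪ Q)) △ P = {4,5,6,8,9,12,14}

{4,5,6,8,9,12,14}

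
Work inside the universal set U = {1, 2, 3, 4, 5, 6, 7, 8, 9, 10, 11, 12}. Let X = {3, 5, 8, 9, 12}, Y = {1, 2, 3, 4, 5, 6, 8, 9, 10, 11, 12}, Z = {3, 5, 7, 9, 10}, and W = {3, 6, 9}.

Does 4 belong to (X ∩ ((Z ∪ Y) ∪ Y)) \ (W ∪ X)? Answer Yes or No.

4 ∉ Z and 4 ∈ Y, so 4 ∈ Z ∪ Y
4 ∈ (Z ∪ Y) and 4 ∈ Y, so 4 ∈ (Z ∪ Y) ∪ Y
4 ∉ X and 4 ∈ ((Z ∪ Y) ∪ Y), so 4 ∉ X ∩ ((Z ∪ Y) ∪ Y)
4 ∉ W and 4 ∉ X, so 4 ∉ W ∪ X
4 ∉ (X ∩ ((Z ∪ Y) ∪ Y)) and 4 ∉ (W ∪ X), so 4 ∉ (X ∩ ((Z ∪ Y) ∪ Y)) \ (W ∪ X)

No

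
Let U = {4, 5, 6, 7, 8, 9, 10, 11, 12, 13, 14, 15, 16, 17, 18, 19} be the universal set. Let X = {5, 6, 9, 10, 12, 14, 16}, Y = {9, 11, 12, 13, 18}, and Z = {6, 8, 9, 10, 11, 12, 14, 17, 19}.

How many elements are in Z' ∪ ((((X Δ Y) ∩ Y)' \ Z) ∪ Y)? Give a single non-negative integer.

Z' = {4, 5, 7, 13, 15, 16, 18}
X Δ Y = {5, 6, 10, 11, 13, 14, 16, 18}
(X Δ Y) ∩ Y = {11, 13, 18}
((X Δ Y) ∩ Y)' = {4, 5, 6, 7, 8, 9, 10, 12, 14, 15, 16, 17, 19}
((X Δ Y) ∩ Y)' \ Z = {4, 5, 7, 15, 16}
(((X Δ Y) ∩ Y)' \ Z) ∪ Y = {4, 5, 7, 9, 11, 12, 13, 15, 16, 18}
Z' ∪ ((((X Δ Y) ∩ Y)' \ Z) ∪ Y) = {4, 5, 7, 9, 11, 12, 13, 15, 16, 18}
|Z' ∪ ((((X Δ Y) ∩ Y)' \ Z) ∪ Y)| = 10

10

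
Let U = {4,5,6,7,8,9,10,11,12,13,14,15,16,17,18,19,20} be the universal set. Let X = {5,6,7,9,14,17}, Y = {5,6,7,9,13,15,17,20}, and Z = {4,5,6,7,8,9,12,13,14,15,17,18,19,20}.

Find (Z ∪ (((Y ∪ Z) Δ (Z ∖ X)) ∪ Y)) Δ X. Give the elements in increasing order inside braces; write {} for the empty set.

{4,8,12,13,15,18,19,20}

Y ∪ Z = {4,5,6,7,8,9,12,13,14,15,17,18,19,20}
Z ∖ X = {4,8,12,13,15,18,19,20}
(Y ∪ Z) Δ (Z ∖ X) = {5,6,7,9,14,17}
((Y ∪ Z) Δ (Z ∖ X)) ∪ Y = {5,6,7,9,13,14,15,17,20}
Z ∪ (((Y ∪ Z) Δ (Z ∖ X)) ∪ Y) = {4,5,6,7,8,9,12,13,14,15,17,18,19,20}
(Z ∪ (((Y ∪ Z) Δ (Z ∖ X)) ∪ Y)) Δ X = {4,8,12,13,15,18,19,20}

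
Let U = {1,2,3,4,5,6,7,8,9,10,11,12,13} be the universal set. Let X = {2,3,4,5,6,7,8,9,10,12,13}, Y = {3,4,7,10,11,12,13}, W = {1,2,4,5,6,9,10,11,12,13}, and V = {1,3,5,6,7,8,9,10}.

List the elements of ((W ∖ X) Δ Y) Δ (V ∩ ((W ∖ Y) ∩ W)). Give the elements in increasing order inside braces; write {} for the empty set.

W ∖ X = {1,11}
(W ∖ X) Δ Y = {1,3,4,7,10,12,13}
W ∖ Y = {1,2,5,6,9}
(W ∖ Y) ∩ W = {1,2,5,6,9}
V ∩ ((W ∖ Y) ∩ W) = {1,5,6,9}
((W ∖ X) Δ Y) Δ (V ∩ ((W ∖ Y) ∩ W)) = {3,4,5,6,7,9,10,12,13}

{3,4,5,6,7,9,10,12,13}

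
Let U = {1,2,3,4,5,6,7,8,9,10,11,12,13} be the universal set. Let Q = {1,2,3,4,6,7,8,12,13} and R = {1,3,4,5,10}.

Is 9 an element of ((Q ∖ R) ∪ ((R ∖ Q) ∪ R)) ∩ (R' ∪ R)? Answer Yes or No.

9 ∉ Q and 9 ∉ R, so 9 ∉ Q ∖ R
9 ∉ R and 9 ∉ Q, so 9 ∉ R ∖ Q
9 ∉ (R ∖ Q) and 9 ∉ R, so 9 ∉ (R ∖ Q) ∪ R
9 ∉ (Q ∖ R) and 9 ∉ ((R ∖ Q) ∪ R), so 9 ∉ (Q ∖ R) ∪ ((R ∖ Q) ∪ R)
9 ∉ R, so 9 ∈ R'
9 ∈ R' and 9 ∉ R, so 9 ∈ R' ∪ R
9 ∉ ((Q ∖ R) ∪ ((R ∖ Q) ∪ R)) and 9 ∈ (R' ∪ R), so 9 ∉ ((Q ∖ R) ∪ ((R ∖ Q) ∪ R)) ∩ (R' ∪ R)

No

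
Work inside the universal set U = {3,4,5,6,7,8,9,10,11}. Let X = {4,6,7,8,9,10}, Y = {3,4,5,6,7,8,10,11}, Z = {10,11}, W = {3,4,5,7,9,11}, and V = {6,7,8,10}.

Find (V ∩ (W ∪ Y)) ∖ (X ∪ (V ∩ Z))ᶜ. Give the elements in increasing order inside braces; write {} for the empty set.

{6,7,8,10}

W ∪ Y = {3,4,5,6,7,8,9,10,11}
V ∩ (W ∪ Y) = {6,7,8,10}
V ∩ Z = {10}
X ∪ (V ∩ Z) = {4,6,7,8,9,10}
(X ∪ (V ∩ Z))ᶜ = {3,5,11}
(V ∩ (W ∪ Y)) ∖ (X ∪ (V ∩ Z))ᶜ = {6,7,8,10}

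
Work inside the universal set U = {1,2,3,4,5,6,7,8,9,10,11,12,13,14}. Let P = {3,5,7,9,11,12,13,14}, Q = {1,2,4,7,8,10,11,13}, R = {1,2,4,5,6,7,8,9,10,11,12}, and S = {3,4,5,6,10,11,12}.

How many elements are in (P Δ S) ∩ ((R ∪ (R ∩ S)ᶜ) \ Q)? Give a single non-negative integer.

3

P Δ S = {4,6,7,9,10,13,14}
R ∩ S = {4,5,6,10,11,12}
(R ∩ S)ᶜ = {1,2,3,7,8,9,13,14}
R ∪ (R ∩ S)ᶜ = {1,2,3,4,5,6,7,8,9,10,11,12,13,14}
(R ∪ (R ∩ S)ᶜ) \ Q = {3,5,6,9,12,14}
(P Δ S) ∩ ((R ∪ (R ∩ S)ᶜ) \ Q) = {6,9,14}
|(P Δ S) ∩ ((R ∪ (R ∩ S)ᶜ) \ Q)| = 3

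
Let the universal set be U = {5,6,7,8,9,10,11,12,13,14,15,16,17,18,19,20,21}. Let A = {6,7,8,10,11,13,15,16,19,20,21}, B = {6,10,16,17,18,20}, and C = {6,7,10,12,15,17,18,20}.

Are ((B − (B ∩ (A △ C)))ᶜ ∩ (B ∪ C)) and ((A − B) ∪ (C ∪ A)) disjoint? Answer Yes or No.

A △ C = {8,11,12,13,16,17,18,19,21}
B ∩ (A △ C) = {16,17,18}
B − (B ∩ (A △ C)) = {6,10,20}
(B − (B ∩ (A △ C)))ᶜ = {5,7,8,9,11,12,13,14,15,16,17,18,19,21}
B ∪ C = {6,7,10,12,15,16,17,18,20}
(B − (B ∩ (A △ C)))ᶜ ∩ (B ∪ C) = {7,12,15,16,17,18}
A − B = {7,8,11,13,15,19,21}
C ∪ A = {6,7,8,10,11,12,13,15,16,17,18,19,20,21}
(A − B) ∪ (C ∪ A) = {6,7,8,10,11,12,13,15,16,17,18,19,20,21}
7 lies in both, so they are not disjoint.

No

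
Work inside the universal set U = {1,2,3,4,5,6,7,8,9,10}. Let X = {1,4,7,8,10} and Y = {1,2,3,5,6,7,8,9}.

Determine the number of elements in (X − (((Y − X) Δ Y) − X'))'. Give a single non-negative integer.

8

Y − X = {2,3,5,6,9}
(Y − X) Δ Y = {1,7,8}
X' = {2,3,5,6,9}
((Y − X) Δ Y) − X' = {1,7,8}
X − (((Y − X) Δ Y) − X') = {4,10}
(X − (((Y − X) Δ Y) − X'))' = {1,2,3,5,6,7,8,9}
|(X − (((Y − X) Δ Y) − X'))'| = 8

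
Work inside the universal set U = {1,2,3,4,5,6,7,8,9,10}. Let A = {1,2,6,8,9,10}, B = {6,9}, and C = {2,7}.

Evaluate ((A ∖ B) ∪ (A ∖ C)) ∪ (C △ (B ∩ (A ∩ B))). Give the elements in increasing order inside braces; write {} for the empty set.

{1,2,6,7,8,9,10}

A ∖ B = {1,2,8,10}
A ∖ C = {1,6,8,9,10}
(A ∖ B) ∪ (A ∖ C) = {1,2,6,8,9,10}
A ∩ B = {6,9}
B ∩ (A ∩ B) = {6,9}
C △ (B ∩ (A ∩ B)) = {2,6,7,9}
((A ∖ B) ∪ (A ∖ C)) ∪ (C △ (B ∩ (A ∩ B))) = {1,2,6,7,8,9,10}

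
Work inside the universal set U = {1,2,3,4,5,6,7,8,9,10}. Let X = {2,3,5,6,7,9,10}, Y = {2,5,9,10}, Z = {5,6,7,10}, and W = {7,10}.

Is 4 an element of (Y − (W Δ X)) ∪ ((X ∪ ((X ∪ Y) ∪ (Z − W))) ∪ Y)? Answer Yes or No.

No

4 ∉ W and 4 ∉ X, so 4 ∉ W Δ X
4 ∉ Y and 4 ∉ (W Δ X), so 4 ∉ Y − (W Δ X)
4 ∉ X and 4 ∉ Y, so 4 ∉ X ∪ Y
4 ∉ Z and 4 ∉ W, so 4 ∉ Z − W
4 ∉ (X ∪ Y) and 4 ∉ (Z − W), so 4 ∉ (X ∪ Y) ∪ (Z − W)
4 ∉ X and 4 ∉ ((X ∪ Y) ∪ (Z − W)), so 4 ∉ X ∪ ((X ∪ Y) ∪ (Z − W))
4 ∉ (X ∪ ((X ∪ Y) ∪ (Z − W))) and 4 ∉ Y, so 4 ∉ (X ∪ ((X ∪ Y) ∪ (Z − W))) ∪ Y
4 ∉ (Y − (W Δ X)) and 4 ∉ ((X ∪ ((X ∪ Y) ∪ (Z − W))) ∪ Y), so 4 ∉ (Y − (W Δ X)) ∪ ((X ∪ ((X ∪ Y) ∪ (Z − W))) ∪ Y)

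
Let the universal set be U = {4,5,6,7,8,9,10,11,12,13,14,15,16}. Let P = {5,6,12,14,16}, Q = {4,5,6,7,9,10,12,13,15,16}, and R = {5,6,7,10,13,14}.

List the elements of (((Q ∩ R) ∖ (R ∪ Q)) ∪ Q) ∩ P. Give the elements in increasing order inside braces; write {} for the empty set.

Q ∩ R = {5,6,7,10,13}
R ∪ Q = {4,5,6,7,9,10,12,13,14,15,16}
(Q ∩ R) ∖ (R ∪ Q) = {}
((Q ∩ R) ∖ (R ∪ Q)) ∪ Q = {4,5,6,7,9,10,12,13,15,16}
(((Q ∩ R) ∖ (R ∪ Q)) ∪ Q) ∩ P = {5,6,12,16}

{5,6,12,16}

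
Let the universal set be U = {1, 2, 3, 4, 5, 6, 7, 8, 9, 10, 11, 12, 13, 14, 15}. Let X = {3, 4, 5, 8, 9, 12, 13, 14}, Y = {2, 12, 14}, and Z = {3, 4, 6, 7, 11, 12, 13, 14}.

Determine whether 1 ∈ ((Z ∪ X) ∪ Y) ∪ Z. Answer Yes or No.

No

1 ∉ Z and 1 ∉ X, so 1 ∉ Z ∪ X
1 ∉ (Z ∪ X) and 1 ∉ Y, so 1 ∉ (Z ∪ X) ∪ Y
1 ∉ ((Z ∪ X) ∪ Y) and 1 ∉ Z, so 1 ∉ ((Z ∪ X) ∪ Y) ∪ Z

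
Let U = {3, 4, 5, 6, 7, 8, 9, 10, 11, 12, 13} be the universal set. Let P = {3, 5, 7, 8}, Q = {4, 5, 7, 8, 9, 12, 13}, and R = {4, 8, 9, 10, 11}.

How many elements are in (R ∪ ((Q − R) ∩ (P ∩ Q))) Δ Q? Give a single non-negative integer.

4

Q − R = {5, 7, 12, 13}
P ∩ Q = {5, 7, 8}
(Q − R) ∩ (P ∩ Q) = {5, 7}
R ∪ ((Q − R) ∩ (P ∩ Q)) = {4, 5, 7, 8, 9, 10, 11}
(R ∪ ((Q − R) ∩ (P ∩ Q))) Δ Q = {10, 11, 12, 13}
|(R ∪ ((Q − R) ∩ (P ∩ Q))) Δ Q| = 4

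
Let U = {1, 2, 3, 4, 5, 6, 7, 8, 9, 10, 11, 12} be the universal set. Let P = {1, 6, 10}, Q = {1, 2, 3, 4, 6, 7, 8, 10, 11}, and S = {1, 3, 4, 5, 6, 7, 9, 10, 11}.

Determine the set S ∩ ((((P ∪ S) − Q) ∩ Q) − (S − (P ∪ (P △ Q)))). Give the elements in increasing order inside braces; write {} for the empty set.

P ∪ S = {1, 3, 4, 5, 6, 7, 9, 10, 11}
(P ∪ S) − Q = {5, 9}
((P ∪ S) − Q) ∩ Q = {}
P △ Q = {2, 3, 4, 7, 8, 11}
P ∪ (P △ Q) = {1, 2, 3, 4, 6, 7, 8, 10, 11}
S − (P ∪ (P △ Q)) = {5, 9}
(((P ∪ S) − Q) ∩ Q) − (S − (P ∪ (P △ Q))) = {}
S ∩ ((((P ∪ S) − Q) ∩ Q) − (S − (P ∪ (P △ Q)))) = {}

{}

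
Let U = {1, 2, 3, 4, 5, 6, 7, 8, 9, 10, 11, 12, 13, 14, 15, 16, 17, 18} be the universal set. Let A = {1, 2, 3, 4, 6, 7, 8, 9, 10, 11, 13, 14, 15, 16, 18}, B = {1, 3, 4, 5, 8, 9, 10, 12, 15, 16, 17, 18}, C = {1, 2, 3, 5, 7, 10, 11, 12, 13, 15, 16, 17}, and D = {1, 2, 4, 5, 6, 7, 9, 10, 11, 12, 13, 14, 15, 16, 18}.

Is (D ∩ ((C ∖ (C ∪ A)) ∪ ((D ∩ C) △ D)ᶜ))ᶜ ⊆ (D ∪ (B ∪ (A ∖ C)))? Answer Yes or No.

C ∪ A = {1, 2, 3, 4, 5, 6, 7, 8, 9, 10, 11, 12, 13, 14, 15, 16, 17, 18}
C ∖ (C ∪ A) = {}
D ∩ C = {1, 2, 5, 7, 10, 11, 12, 13, 15, 16}
(D ∩ C) △ D = {4, 6, 9, 14, 18}
((D ∩ C) △ D)ᶜ = {1, 2, 3, 5, 7, 8, 10, 11, 12, 13, 15, 16, 17}
(C ∖ (C ∪ A)) ∪ ((D ∩ C) △ D)ᶜ = {1, 2, 3, 5, 7, 8, 10, 11, 12, 13, 15, 16, 17}
D ∩ ((C ∖ (C ∪ A)) ∪ ((D ∩ C) △ D)ᶜ) = {1, 2, 5, 7, 10, 11, 12, 13, 15, 16}
(D ∩ ((C ∖ (C ∪ A)) ∪ ((D ∩ C) △ D)ᶜ))ᶜ = {3, 4, 6, 8, 9, 14, 17, 18}
A ∖ C = {4, 6, 8, 9, 14, 18}
B ∪ (A ∖ C) = {1, 3, 4, 5, 6, 8, 9, 10, 12, 14, 15, 16, 17, 18}
D ∪ (B ∪ (A ∖ C)) = {1, 2, 3, 4, 5, 6, 7, 8, 9, 10, 11, 12, 13, 14, 15, 16, 17, 18}
Every element of {3, 4, 6, 8, 9, 14, 17, 18} is in {1, 2, 3, 4, 5, 6, 7, 8, 9, 10, 11, 12, 13, 14, 15, 16, 17, 18}, so (D ∩ ((C ∖ (C ∪ A)) ∪ ((D ∩ C) △ D)ᶜ))ᶜ ⊆ D ∪ (B ∪ (A ∖ C)).

Yes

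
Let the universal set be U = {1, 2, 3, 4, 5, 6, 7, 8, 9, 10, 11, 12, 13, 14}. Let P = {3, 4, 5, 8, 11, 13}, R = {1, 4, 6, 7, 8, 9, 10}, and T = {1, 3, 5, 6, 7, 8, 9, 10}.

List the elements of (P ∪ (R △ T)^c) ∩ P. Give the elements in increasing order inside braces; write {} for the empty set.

{3, 4, 5, 8, 11, 13}

R △ T = {3, 4, 5}
(R △ T)^c = {1, 2, 6, 7, 8, 9, 10, 11, 12, 13, 14}
P ∪ (R △ T)^c = {1, 2, 3, 4, 5, 6, 7, 8, 9, 10, 11, 12, 13, 14}
(P ∪ (R △ T)^c) ∩ P = {3, 4, 5, 8, 11, 13}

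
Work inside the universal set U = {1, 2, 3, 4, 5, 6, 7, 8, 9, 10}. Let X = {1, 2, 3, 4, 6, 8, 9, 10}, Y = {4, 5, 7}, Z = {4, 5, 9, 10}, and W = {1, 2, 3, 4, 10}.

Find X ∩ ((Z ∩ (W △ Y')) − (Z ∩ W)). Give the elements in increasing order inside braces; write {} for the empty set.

Y' = {1, 2, 3, 6, 8, 9, 10}
W △ Y' = {4, 6, 8, 9}
Z ∩ (W △ Y') = {4, 9}
Z ∩ W = {4, 10}
(Z ∩ (W △ Y')) − (Z ∩ W) = {9}
X ∩ ((Z ∩ (W △ Y')) − (Z ∩ W)) = {9}

{9}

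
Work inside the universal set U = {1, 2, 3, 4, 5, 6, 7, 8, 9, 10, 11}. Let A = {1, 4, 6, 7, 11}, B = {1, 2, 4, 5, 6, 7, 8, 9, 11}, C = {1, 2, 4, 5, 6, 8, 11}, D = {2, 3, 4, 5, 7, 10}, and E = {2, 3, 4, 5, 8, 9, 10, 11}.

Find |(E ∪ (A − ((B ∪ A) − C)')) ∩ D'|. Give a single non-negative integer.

B ∪ A = {1, 2, 4, 5, 6, 7, 8, 9, 11}
(B ∪ A) − C = {7, 9}
((B ∪ A) − C)' = {1, 2, 3, 4, 5, 6, 8, 10, 11}
A − ((B ∪ A) − C)' = {7}
E ∪ (A − ((B ∪ A) − C)') = {2, 3, 4, 5, 7, 8, 9, 10, 11}
D' = {1, 6, 8, 9, 11}
(E ∪ (A − ((B ∪ A) − C)')) ∩ D' = {8, 9, 11}
|(E ∪ (A − ((B ∪ A) − C)')) ∩ D'| = 3

3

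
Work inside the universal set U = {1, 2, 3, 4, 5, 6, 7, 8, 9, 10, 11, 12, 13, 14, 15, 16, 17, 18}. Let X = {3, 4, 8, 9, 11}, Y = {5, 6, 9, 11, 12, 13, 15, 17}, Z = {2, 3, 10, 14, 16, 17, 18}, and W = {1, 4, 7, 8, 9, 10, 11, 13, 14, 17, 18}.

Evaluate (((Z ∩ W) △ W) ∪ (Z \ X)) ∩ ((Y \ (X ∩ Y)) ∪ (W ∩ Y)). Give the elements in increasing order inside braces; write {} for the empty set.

{9, 11, 13, 17}

Z ∩ W = {10, 14, 17, 18}
(Z ∩ W) △ W = {1, 4, 7, 8, 9, 11, 13}
Z \ X = {2, 10, 14, 16, 17, 18}
((Z ∩ W) △ W) ∪ (Z \ X) = {1, 2, 4, 7, 8, 9, 10, 11, 13, 14, 16, 17, 18}
X ∩ Y = {9, 11}
Y \ (X ∩ Y) = {5, 6, 12, 13, 15, 17}
W ∩ Y = {9, 11, 13, 17}
(Y \ (X ∩ Y)) ∪ (W ∩ Y) = {5, 6, 9, 11, 12, 13, 15, 17}
(((Z ∩ W) △ W) ∪ (Z \ X)) ∩ ((Y \ (X ∩ Y)) ∪ (W ∩ Y)) = {9, 11, 13, 17}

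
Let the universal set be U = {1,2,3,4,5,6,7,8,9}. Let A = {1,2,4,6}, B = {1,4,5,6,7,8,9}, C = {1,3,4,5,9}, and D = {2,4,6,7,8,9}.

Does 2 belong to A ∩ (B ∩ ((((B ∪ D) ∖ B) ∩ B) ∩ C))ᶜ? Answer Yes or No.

Yes

2 ∉ B and 2 ∈ D, so 2 ∈ B ∪ D
2 ∈ (B ∪ D) and 2 ∉ B, so 2 ∈ (B ∪ D) ∖ B
2 ∈ ((B ∪ D) ∖ B) and 2 ∉ B, so 2 ∉ ((B ∪ D) ∖ B) ∩ B
2 ∉ (((B ∪ D) ∖ B) ∩ B) and 2 ∉ C, so 2 ∉ (((B ∪ D) ∖ B) ∩ B) ∩ C
2 ∉ B and 2 ∉ ((((B ∪ D) ∖ B) ∩ B) ∩ C), so 2 ∉ B ∩ ((((B ∪ D) ∖ B) ∩ B) ∩ C)
2 ∈ (B ∩ ((((B ∪ D) ∖ B) ∩ B) ∩ C))ᶜ since 2 ∉ (B ∩ ((((B ∪ D) ∖ B) ∩ B) ∩ C))
2 ∈ A and 2 ∈ (B ∩ ((((B ∪ D) ∖ B) ∩ B) ∩ C))ᶜ, so 2 ∈ A ∩ (B ∩ ((((B ∪ D) ∖ B) ∩ B) ∩ C))ᶜ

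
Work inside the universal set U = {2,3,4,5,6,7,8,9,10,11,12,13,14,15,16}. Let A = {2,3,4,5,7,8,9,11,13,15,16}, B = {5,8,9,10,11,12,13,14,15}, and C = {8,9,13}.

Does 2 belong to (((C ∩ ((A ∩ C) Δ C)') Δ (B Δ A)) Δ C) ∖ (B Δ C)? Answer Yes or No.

Yes

2 ∈ A and 2 ∉ C, so 2 ∉ A ∩ C
2 ∉ (A ∩ C) and 2 ∉ C, so 2 ∉ (A ∩ C) Δ C
2 ∈ ((A ∩ C) Δ C)' since 2 ∉ ((A ∩ C) Δ C)
2 ∉ C and 2 ∈ ((A ∩ C) Δ C)', so 2 ∉ C ∩ ((A ∩ C) Δ C)'
2 ∉ B and 2 ∈ A, so 2 ∈ B Δ A
2 ∉ (C ∩ ((A ∩ C) Δ C)') and 2 ∈ (B Δ A), so 2 ∈ (C ∩ ((A ∩ C) Δ C)') Δ (B Δ A)
2 ∈ ((C ∩ ((A ∩ C) Δ C)') Δ (B Δ A)) and 2 ∉ C, so 2 ∈ ((C ∩ ((A ∩ C) Δ C)') Δ (B Δ A)) Δ C
2 ∉ B and 2 ∉ C, so 2 ∉ B Δ C
2 ∈ (((C ∩ ((A ∩ C) Δ C)') Δ (B Δ A)) Δ C) and 2 ∉ (B Δ C), so 2 ∈ (((C ∩ ((A ∩ C) Δ C)') Δ (B Δ A)) Δ C) ∖ (B Δ C)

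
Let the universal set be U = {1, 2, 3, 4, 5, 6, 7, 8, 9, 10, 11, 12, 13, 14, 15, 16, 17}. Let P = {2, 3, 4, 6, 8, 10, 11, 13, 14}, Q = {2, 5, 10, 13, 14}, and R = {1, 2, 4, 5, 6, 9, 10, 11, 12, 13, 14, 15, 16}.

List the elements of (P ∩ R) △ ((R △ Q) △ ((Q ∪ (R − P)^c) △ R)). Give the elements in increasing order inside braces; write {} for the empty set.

{2, 3, 7, 8, 10, 13, 14, 17}

P ∩ R = {2, 4, 6, 10, 11, 13, 14}
R △ Q = {1, 4, 6, 9, 11, 12, 15, 16}
R − P = {1, 5, 9, 12, 15, 16}
(R − P)^c = {2, 3, 4, 6, 7, 8, 10, 11, 13, 14, 17}
Q ∪ (R − P)^c = {2, 3, 4, 5, 6, 7, 8, 10, 11, 13, 14, 17}
(Q ∪ (R − P)^c) △ R = {1, 3, 7, 8, 9, 12, 15, 16, 17}
(R △ Q) △ ((Q ∪ (R − P)^c) △ R) = {3, 4, 6, 7, 8, 11, 17}
(P ∩ R) △ ((R △ Q) △ ((Q ∪ (R − P)^c) △ R)) = {2, 3, 7, 8, 10, 13, 14, 17}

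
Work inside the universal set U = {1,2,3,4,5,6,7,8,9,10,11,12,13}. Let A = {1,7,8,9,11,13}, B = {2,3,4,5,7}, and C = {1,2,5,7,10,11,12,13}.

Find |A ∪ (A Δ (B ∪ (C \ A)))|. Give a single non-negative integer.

12

C \ A = {2,5,10,12}
B ∪ (C \ A) = {2,3,4,5,7,10,12}
A Δ (B ∪ (C \ A)) = {1,2,3,4,5,8,9,10,11,12,13}
A ∪ (A Δ (B ∪ (C \ A))) = {1,2,3,4,5,7,8,9,10,11,12,13}
|A ∪ (A Δ (B ∪ (C \ A)))| = 12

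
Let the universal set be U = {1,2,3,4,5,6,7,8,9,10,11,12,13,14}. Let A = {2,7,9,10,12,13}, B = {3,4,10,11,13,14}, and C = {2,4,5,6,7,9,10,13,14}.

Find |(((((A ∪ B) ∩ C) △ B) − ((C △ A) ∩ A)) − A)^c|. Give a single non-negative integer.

12

A ∪ B = {2,3,4,7,9,10,11,12,13,14}
(A ∪ B) ∩ C = {2,4,7,9,10,13,14}
((A ∪ B) ∩ C) △ B = {2,3,7,9,11}
C △ A = {4,5,6,12,14}
(C △ A) ∩ A = {12}
(((A ∪ B) ∩ C) △ B) − ((C △ A) ∩ A) = {2,3,7,9,11}
((((A ∪ B) ∩ C) △ B) − ((C △ A) ∩ A)) − A = {3,11}
(((((A ∪ B) ∩ C) △ B) − ((C △ A) ∩ A)) − A)^c = {1,2,4,5,6,7,8,9,10,12,13,14}
|(((((A ∪ B) ∩ C) △ B) − ((C △ A) ∩ A)) − A)^c| = 12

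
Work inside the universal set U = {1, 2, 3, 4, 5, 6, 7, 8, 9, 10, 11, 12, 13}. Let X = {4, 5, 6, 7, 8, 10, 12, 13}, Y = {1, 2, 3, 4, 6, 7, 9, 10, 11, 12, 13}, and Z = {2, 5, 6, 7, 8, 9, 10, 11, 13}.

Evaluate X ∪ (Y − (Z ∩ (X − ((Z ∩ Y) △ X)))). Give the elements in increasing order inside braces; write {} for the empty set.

Z ∩ Y = {2, 6, 7, 9, 10, 11, 13}
(Z ∩ Y) △ X = {2, 4, 5, 8, 9, 11, 12}
X − ((Z ∩ Y) △ X) = {6, 7, 10, 13}
Z ∩ (X − ((Z ∩ Y) △ X)) = {6, 7, 10, 13}
Y − (Z ∩ (X − ((Z ∩ Y) △ X))) = {1, 2, 3, 4, 9, 11, 12}
X ∪ (Y − (Z ∩ (X − ((Z ∩ Y) △ X)))) = {1, 2, 3, 4, 5, 6, 7, 8, 9, 10, 11, 12, 13}

{1, 2, 3, 4, 5, 6, 7, 8, 9, 10, 11, 12, 13}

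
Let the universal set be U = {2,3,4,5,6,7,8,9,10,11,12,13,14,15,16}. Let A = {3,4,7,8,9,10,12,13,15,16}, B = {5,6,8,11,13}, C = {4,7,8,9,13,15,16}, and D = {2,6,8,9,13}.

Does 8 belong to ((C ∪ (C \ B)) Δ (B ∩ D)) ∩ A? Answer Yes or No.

No

8 ∈ C and 8 ∈ B, so 8 ∉ C \ B
8 ∈ C and 8 ∉ (C \ B), so 8 ∈ C ∪ (C \ B)
8 ∈ B and 8 ∈ D, so 8 ∈ B ∩ D
8 ∈ (C ∪ (C \ B)) and 8 ∈ (B ∩ D), so 8 ∉ (C ∪ (C \ B)) Δ (B ∩ D)
8 ∉ ((C ∪ (C \ B)) Δ (B ∩ D)) and 8 ∈ A, so 8 ∉ ((C ∪ (C \ B)) Δ (B ∩ D)) ∩ A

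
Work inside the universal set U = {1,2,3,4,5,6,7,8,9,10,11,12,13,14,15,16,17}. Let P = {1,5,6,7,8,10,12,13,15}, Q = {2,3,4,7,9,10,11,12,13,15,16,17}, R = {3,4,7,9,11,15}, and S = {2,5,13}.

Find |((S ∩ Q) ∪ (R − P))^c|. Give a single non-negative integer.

11

S ∩ Q = {2,13}
R − P = {3,4,9,11}
(S ∩ Q) ∪ (R − P) = {2,3,4,9,11,13}
((S ∩ Q) ∪ (R − P))^c = {1,5,6,7,8,10,12,14,15,16,17}
|((S ∩ Q) ∪ (R − P))^c| = 11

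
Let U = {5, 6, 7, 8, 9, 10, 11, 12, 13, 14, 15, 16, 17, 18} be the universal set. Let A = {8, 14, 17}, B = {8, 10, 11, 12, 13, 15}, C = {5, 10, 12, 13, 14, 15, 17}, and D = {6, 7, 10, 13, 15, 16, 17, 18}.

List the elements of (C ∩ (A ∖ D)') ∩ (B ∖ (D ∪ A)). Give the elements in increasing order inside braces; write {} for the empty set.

A ∖ D = {8, 14}
(A ∖ D)' = {5, 6, 7, 9, 10, 11, 12, 13, 15, 16, 17, 18}
C ∩ (A ∖ D)' = {5, 10, 12, 13, 15, 17}
D ∪ A = {6, 7, 8, 10, 13, 14, 15, 16, 17, 18}
B ∖ (D ∪ A) = {11, 12}
(C ∩ (A ∖ D)') ∩ (B ∖ (D ∪ A)) = {12}

{12}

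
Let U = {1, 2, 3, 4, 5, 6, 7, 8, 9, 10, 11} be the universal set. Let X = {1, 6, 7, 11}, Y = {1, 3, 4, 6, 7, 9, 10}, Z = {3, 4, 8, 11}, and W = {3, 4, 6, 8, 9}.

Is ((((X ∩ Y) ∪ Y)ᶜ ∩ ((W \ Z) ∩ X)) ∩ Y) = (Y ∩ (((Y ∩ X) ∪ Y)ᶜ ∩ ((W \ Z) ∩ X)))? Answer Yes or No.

Yes

X ∩ Y = {1, 6, 7}
(X ∩ Y) ∪ Y = {1, 3, 4, 6, 7, 9, 10}
((X ∩ Y) ∪ Y)ᶜ = {2, 5, 8, 11}
W \ Z = {6, 9}
(W \ Z) ∩ X = {6}
((X ∩ Y) ∪ Y)ᶜ ∩ ((W \ Z) ∩ X) = {}
(((X ∩ Y) ∪ Y)ᶜ ∩ ((W \ Z) ∩ X)) ∩ Y = {}
Y ∩ X = {1, 6, 7}
(Y ∩ X) ∪ Y = {1, 3, 4, 6, 7, 9, 10}
((Y ∩ X) ∪ Y)ᶜ = {2, 5, 8, 11}
((Y ∩ X) ∪ Y)ᶜ ∩ ((W \ Z) ∩ X) = {}
Y ∩ (((Y ∩ X) ∪ Y)ᶜ ∩ ((W \ Z) ∩ X)) = {}
Both equal {}, so (((X ∩ Y) ∪ Y)ᶜ ∩ ((W \ Z) ∩ X)) ∩ Y = Y ∩ (((Y ∩ X) ∪ Y)ᶜ ∩ ((W \ Z) ∩ X)).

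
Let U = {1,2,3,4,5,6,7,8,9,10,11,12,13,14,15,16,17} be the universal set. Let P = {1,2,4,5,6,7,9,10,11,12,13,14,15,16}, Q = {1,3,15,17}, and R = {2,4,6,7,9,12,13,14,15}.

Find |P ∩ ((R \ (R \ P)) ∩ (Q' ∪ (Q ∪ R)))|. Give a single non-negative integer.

R \ P = {}
R \ (R \ P) = {2,4,6,7,9,12,13,14,15}
Q' = {2,4,5,6,7,8,9,10,11,12,13,14,16}
Q ∪ R = {1,2,3,4,6,7,9,12,13,14,15,17}
Q' ∪ (Q ∪ R) = {1,2,3,4,5,6,7,8,9,10,11,12,13,14,15,16,17}
(R \ (R \ P)) ∩ (Q' ∪ (Q ∪ R)) = {2,4,6,7,9,12,13,14,15}
P ∩ ((R \ (R \ P)) ∩ (Q' ∪ (Q ∪ R))) = {2,4,6,7,9,12,13,14,15}
|P ∩ ((R \ (R \ P)) ∩ (Q' ∪ (Q ∪ R)))| = 9

9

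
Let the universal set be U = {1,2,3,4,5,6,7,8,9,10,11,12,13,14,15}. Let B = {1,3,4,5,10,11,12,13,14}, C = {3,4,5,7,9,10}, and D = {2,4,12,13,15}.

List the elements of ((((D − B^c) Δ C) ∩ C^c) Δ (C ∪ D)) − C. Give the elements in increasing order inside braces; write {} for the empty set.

B^c = {2,6,7,8,9,15}
D − B^c = {4,12,13}
(D − B^c) Δ C = {3,5,7,9,10,12,13}
C^c = {1,2,6,8,11,12,13,14,15}
((D − B^c) Δ C) ∩ C^c = {12,13}
C ∪ D = {2,3,4,5,7,9,10,12,13,15}
(((D − B^c) Δ C) ∩ C^c) Δ (C ∪ D) = {2,3,4,5,7,9,10,15}
((((D − B^c) Δ C) ∩ C^c) Δ (C ∪ D)) − C = {2,15}

{2,15}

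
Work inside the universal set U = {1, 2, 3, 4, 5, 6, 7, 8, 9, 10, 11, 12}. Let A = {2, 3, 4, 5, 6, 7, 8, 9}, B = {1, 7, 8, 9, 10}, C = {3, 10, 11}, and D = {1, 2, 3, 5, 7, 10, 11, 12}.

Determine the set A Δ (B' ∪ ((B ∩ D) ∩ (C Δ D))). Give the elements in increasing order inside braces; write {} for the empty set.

B' = {2, 3, 4, 5, 6, 11, 12}
B ∩ D = {1, 7, 10}
C Δ D = {1, 2, 5, 7, 12}
(B ∩ D) ∩ (C Δ D) = {1, 7}
B' ∪ ((B ∩ D) ∩ (C Δ D)) = {1, 2, 3, 4, 5, 6, 7, 11, 12}
A Δ (B' ∪ ((B ∩ D) ∩ (C Δ D))) = {1, 8, 9, 11, 12}

{1, 8, 9, 11, 12}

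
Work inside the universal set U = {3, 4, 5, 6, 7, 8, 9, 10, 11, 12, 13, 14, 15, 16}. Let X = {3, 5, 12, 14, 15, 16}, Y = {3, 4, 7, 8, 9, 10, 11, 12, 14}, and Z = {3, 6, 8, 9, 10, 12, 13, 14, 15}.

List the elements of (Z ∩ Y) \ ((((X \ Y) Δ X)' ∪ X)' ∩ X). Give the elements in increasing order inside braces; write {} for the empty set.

{3, 8, 9, 10, 12, 14}

Z ∩ Y = {3, 8, 9, 10, 12, 14}
X \ Y = {5, 15, 16}
(X \ Y) Δ X = {3, 12, 14}
((X \ Y) Δ X)' = {4, 5, 6, 7, 8, 9, 10, 11, 13, 15, 16}
((X \ Y) Δ X)' ∪ X = {3, 4, 5, 6, 7, 8, 9, 10, 11, 12, 13, 14, 15, 16}
(((X \ Y) Δ X)' ∪ X)' = {}
(((X \ Y) Δ X)' ∪ X)' ∩ X = {}
(Z ∩ Y) \ ((((X \ Y) Δ X)' ∪ X)' ∩ X) = {3, 8, 9, 10, 12, 14}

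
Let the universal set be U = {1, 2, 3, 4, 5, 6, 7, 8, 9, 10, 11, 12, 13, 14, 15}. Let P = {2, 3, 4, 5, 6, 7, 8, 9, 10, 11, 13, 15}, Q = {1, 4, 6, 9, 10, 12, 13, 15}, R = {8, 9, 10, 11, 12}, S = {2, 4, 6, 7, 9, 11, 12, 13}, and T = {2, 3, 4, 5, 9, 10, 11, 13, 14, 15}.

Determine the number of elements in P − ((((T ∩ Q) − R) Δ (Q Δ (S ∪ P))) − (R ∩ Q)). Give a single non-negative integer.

T ∩ Q = {4, 9, 10, 13, 15}
(T ∩ Q) − R = {4, 13, 15}
S ∪ P = {2, 3, 4, 5, 6, 7, 8, 9, 10, 11, 12, 13, 15}
Q Δ (S ∪ P) = {1, 2, 3, 5, 7, 8, 11}
((T ∩ Q) − R) Δ (Q Δ (S ∪ P)) = {1, 2, 3, 4, 5, 7, 8, 11, 13, 15}
R ∩ Q = {9, 10, 12}
(((T ∩ Q) − R) Δ (Q Δ (S ∪ P))) − (R ∩ Q) = {1, 2, 3, 4, 5, 7, 8, 11, 13, 15}
P − ((((T ∩ Q) − R) Δ (Q Δ (S ∪ P))) − (R ∩ Q)) = {6, 9, 10}
|P − ((((T ∩ Q) − R) Δ (Q Δ (S ∪ P))) − (R ∩ Q))| = 3

3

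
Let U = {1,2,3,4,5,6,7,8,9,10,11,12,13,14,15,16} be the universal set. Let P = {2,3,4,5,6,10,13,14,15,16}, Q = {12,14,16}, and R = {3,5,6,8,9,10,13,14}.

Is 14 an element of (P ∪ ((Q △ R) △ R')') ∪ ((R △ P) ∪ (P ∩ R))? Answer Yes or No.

Yes

14 ∈ Q and 14 ∈ R, so 14 ∉ Q △ R
14 ∈ R, so 14 ∉ R'
14 ∉ (Q △ R) and 14 ∉ R', so 14 ∉ (Q △ R) △ R'
14 ∈ ((Q △ R) △ R')' since 14 ∉ ((Q △ R) △ R')
14 ∈ P and 14 ∈ ((Q △ R) △ R')', so 14 ∈ P ∪ ((Q △ R) △ R')'
14 ∈ R and 14 ∈ P, so 14 ∉ R △ P
14 ∈ P and 14 ∈ R, so 14 ∈ P ∩ R
14 ∉ (R △ P) and 14 ∈ (P ∩ R), so 14 ∈ (R △ P) ∪ (P ∩ R)
14 ∈ (P ∪ ((Q △ R) △ R')') and 14 ∈ ((R △ P) ∪ (P ∩ R)), so 14 ∈ (P ∪ ((Q △ R) △ R')') ∪ ((R △ P) ∪ (P ∩ R))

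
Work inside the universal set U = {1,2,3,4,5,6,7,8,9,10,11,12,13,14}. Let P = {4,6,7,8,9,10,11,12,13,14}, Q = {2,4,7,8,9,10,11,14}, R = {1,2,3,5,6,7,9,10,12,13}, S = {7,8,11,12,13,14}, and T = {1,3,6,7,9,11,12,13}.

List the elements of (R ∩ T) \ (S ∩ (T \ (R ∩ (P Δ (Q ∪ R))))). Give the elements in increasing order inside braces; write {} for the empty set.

R ∩ T = {1,3,6,7,9,12,13}
Q ∪ R = {1,2,3,4,5,6,7,8,9,10,11,12,13,14}
P Δ (Q ∪ R) = {1,2,3,5}
R ∩ (P Δ (Q ∪ R)) = {1,2,3,5}
T \ (R ∩ (P Δ (Q ∪ R))) = {6,7,9,11,12,13}
S ∩ (T \ (R ∩ (P Δ (Q ∪ R)))) = {7,11,12,13}
(R ∩ T) \ (S ∩ (T \ (R ∩ (P Δ (Q ∪ R))))) = {1,3,6,9}

{1,3,6,9}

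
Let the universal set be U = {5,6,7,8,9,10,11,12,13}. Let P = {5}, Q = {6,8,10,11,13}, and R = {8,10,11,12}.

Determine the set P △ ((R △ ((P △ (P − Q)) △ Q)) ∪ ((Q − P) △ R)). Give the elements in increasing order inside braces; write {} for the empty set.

{5,6,12,13}

P − Q = {5}
P △ (P − Q) = {}
(P △ (P − Q)) △ Q = {6,8,10,11,13}
R △ ((P △ (P − Q)) △ Q) = {6,12,13}
Q − P = {6,8,10,11,13}
(Q − P) △ R = {6,12,13}
(R △ ((P △ (P − Q)) △ Q)) ∪ ((Q − P) △ R) = {6,12,13}
P △ ((R △ ((P △ (P − Q)) △ Q)) ∪ ((Q − P) △ R)) = {5,6,12,13}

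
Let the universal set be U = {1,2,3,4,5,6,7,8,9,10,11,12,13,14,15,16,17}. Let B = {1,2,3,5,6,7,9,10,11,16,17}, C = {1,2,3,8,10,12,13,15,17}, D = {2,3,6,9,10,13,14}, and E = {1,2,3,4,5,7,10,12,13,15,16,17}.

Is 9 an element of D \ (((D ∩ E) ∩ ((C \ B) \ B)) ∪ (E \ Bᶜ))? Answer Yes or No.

Yes

9 ∈ D and 9 ∉ E, so 9 ∉ D ∩ E
9 ∉ C and 9 ∈ B, so 9 ∉ C \ B
9 ∉ (C \ B) and 9 ∈ B, so 9 ∉ (C \ B) \ B
9 ∉ (D ∩ E) and 9 ∉ ((C \ B) \ B), so 9 ∉ (D ∩ E) ∩ ((C \ B) \ B)
9 ∈ B, so 9 ∉ Bᶜ
9 ∉ E and 9 ∉ Bᶜ, so 9 ∉ E \ Bᶜ
9 ∉ ((D ∩ E) ∩ ((C \ B) \ B)) and 9 ∉ (E \ Bᶜ), so 9 ∉ ((D ∩ E) ∩ ((C \ B) \ B)) ∪ (E \ Bᶜ)
9 ∈ D and 9 ∉ (((D ∩ E) ∩ ((C \ B) \ B)) ∪ (E \ Bᶜ)), so 9 ∈ D \ (((D ∩ E) ∩ ((C \ B) \ B)) ∪ (E \ Bᶜ))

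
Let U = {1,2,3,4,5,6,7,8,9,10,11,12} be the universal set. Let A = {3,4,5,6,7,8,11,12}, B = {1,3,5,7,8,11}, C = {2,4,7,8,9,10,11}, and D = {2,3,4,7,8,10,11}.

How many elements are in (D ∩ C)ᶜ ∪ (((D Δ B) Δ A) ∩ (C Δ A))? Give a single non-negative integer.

D ∩ C = {2,4,7,8,10,11}
(D ∩ C)ᶜ = {1,3,5,6,9,12}
D Δ B = {1,2,4,5,10}
(D Δ B) Δ A = {1,2,3,6,7,8,10,11,12}
C Δ A = {2,3,5,6,9,10,12}
((D Δ B) Δ A) ∩ (C Δ A) = {2,3,6,10,12}
(D ∩ C)ᶜ ∪ (((D Δ B) Δ A) ∩ (C Δ A)) = {1,2,3,5,6,9,10,12}
|(D ∩ C)ᶜ ∪ (((D Δ B) Δ A) ∩ (C Δ A))| = 8

8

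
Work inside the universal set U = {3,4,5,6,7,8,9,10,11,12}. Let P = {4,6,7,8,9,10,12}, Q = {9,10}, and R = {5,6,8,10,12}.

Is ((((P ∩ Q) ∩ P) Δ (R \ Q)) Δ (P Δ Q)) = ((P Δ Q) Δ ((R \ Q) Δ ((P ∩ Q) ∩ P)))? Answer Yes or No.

Yes

P ∩ Q = {9,10}
(P ∩ Q) ∩ P = {9,10}
R \ Q = {5,6,8,12}
((P ∩ Q) ∩ P) Δ (R \ Q) = {5,6,8,9,10,12}
P Δ Q = {4,6,7,8,12}
(((P ∩ Q) ∩ P) Δ (R \ Q)) Δ (P Δ Q) = {4,5,7,9,10}
(R \ Q) Δ ((P ∩ Q) ∩ P) = {5,6,8,9,10,12}
(P Δ Q) Δ ((R \ Q) Δ ((P ∩ Q) ∩ P)) = {4,5,7,9,10}
Both equal {4,5,7,9,10}, so (((P ∩ Q) ∩ P) Δ (R \ Q)) Δ (P Δ Q) = (P Δ Q) Δ ((R \ Q) Δ ((P ∩ Q) ∩ P)).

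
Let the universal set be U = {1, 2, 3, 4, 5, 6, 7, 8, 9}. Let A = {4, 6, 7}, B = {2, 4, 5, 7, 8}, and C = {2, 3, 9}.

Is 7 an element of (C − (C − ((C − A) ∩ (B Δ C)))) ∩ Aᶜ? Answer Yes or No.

No

7 ∉ C and 7 ∈ A, so 7 ∉ C − A
7 ∈ B and 7 ∉ C, so 7 ∈ B Δ C
7 ∉ (C − A) and 7 ∈ (B Δ C), so 7 ∉ (C − A) ∩ (B Δ C)
7 ∉ C and 7 ∉ ((C − A) ∩ (B Δ C)), so 7 ∉ C − ((C − A) ∩ (B Δ C))
7 ∉ C and 7 ∉ (C − ((C − A) ∩ (B Δ C))), so 7 ∉ C − (C − ((C − A) ∩ (B Δ C)))
7 ∈ A, so 7 ∉ Aᶜ
7 ∉ (C − (C − ((C − A) ∩ (B Δ C)))) and 7 ∉ Aᶜ, so 7 ∉ (C − (C − ((C − A) ∩ (B Δ C)))) ∩ Aᶜ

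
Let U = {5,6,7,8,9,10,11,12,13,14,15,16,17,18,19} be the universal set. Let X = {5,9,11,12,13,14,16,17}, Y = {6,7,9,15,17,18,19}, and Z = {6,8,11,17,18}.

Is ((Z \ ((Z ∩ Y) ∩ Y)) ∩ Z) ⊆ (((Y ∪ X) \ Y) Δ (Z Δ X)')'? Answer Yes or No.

Z ∩ Y = {6,17,18}
(Z ∩ Y) ∩ Y = {6,17,18}
Z \ ((Z ∩ Y) ∩ Y) = {8,11}
(Z \ ((Z ∩ Y) ∩ Y)) ∩ Z = {8,11}
Y ∪ X = {5,6,7,9,11,12,13,14,15,16,17,18,19}
(Y ∪ X) \ Y = {5,11,12,13,14,16}
Z Δ X = {5,6,8,9,12,13,14,16,18}
(Z Δ X)' = {7,10,11,15,17,19}
((Y ∪ X) \ Y) Δ (Z Δ X)' = {5,7,10,12,13,14,15,16,17,19}
(((Y ∪ X) \ Y) Δ (Z Δ X)')' = {6,8,9,11,18}
Every element of {8,11} is in {6,8,9,11,18}, so (Z \ ((Z ∩ Y) ∩ Y)) ∩ Z ⊆ (((Y ∪ X) \ Y) Δ (Z Δ X)')'.

Yes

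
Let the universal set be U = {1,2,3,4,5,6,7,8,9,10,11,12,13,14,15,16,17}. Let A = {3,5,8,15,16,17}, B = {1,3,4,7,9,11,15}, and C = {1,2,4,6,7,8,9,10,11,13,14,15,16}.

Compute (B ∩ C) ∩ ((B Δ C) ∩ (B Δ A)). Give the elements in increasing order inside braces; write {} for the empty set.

B ∩ C = {1,4,7,9,11,15}
B Δ C = {2,3,6,8,10,13,14,16}
B Δ A = {1,4,5,7,8,9,11,16,17}
(B Δ C) ∩ (B Δ A) = {8,16}
(B ∩ C) ∩ ((B Δ C) ∩ (B Δ A)) = {}

{}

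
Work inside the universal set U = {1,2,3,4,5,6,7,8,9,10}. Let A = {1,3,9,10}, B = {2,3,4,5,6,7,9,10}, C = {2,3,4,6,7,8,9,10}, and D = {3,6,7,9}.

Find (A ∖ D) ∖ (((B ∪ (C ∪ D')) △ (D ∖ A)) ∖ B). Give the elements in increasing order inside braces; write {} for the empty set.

A ∖ D = {1,10}
D' = {1,2,4,5,8,10}
C ∪ D' = {1,2,3,4,5,6,7,8,9,10}
B ∪ (C ∪ D') = {1,2,3,4,5,6,7,8,9,10}
D ∖ A = {6,7}
(B ∪ (C ∪ D')) △ (D ∖ A) = {1,2,3,4,5,8,9,10}
((B ∪ (C ∪ D')) △ (D ∖ A)) ∖ B = {1,8}
(A ∖ D) ∖ (((B ∪ (C ∪ D')) △ (D ∖ A)) ∖ B) = {10}

{10}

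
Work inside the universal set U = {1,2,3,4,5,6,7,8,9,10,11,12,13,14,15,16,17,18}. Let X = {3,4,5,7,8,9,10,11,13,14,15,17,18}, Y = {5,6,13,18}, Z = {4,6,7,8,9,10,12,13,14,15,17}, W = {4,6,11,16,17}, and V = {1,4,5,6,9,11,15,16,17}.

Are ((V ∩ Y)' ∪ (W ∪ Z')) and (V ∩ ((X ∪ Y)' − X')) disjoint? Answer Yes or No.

Yes

V ∩ Y = {5,6}
(V ∩ Y)' = {1,2,3,4,7,8,9,10,11,12,13,14,15,16,17,18}
Z' = {1,2,3,5,11,16,18}
W ∪ Z' = {1,2,3,4,5,6,11,16,17,18}
(V ∩ Y)' ∪ (W ∪ Z') = {1,2,3,4,5,6,7,8,9,10,11,12,13,14,15,16,17,18}
X ∪ Y = {3,4,5,6,7,8,9,10,11,13,14,15,17,18}
(X ∪ Y)' = {1,2,12,16}
X' = {1,2,6,12,16}
(X ∪ Y)' − X' = {}
V ∩ ((X ∪ Y)' − X') = {}
{1,2,3,4,5,6,7,8,9,10,11,12,13,14,15,16,17,18} and {} share no elements.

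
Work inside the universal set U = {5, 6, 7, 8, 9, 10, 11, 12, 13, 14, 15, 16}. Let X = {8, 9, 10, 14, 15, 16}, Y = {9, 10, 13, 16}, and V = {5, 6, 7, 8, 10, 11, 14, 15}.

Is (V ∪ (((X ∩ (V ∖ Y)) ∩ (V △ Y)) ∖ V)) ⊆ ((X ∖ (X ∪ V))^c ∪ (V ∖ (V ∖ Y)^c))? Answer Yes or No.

Yes

V ∖ Y = {5, 6, 7, 8, 11, 14, 15}
X ∩ (V ∖ Y) = {8, 14, 15}
V △ Y = {5, 6, 7, 8, 9, 11, 13, 14, 15, 16}
(X ∩ (V ∖ Y)) ∩ (V △ Y) = {8, 14, 15}
((X ∩ (V ∖ Y)) ∩ (V △ Y)) ∖ V = {}
V ∪ (((X ∩ (V ∖ Y)) ∩ (V △ Y)) ∖ V) = {5, 6, 7, 8, 10, 11, 14, 15}
X ∪ V = {5, 6, 7, 8, 9, 10, 11, 14, 15, 16}
X ∖ (X ∪ V) = {}
(X ∖ (X ∪ V))^c = {5, 6, 7, 8, 9, 10, 11, 12, 13, 14, 15, 16}
(V ∖ Y)^c = {9, 10, 12, 13, 16}
V ∖ (V ∖ Y)^c = {5, 6, 7, 8, 11, 14, 15}
(X ∖ (X ∪ V))^c ∪ (V ∖ (V ∖ Y)^c) = {5, 6, 7, 8, 9, 10, 11, 12, 13, 14, 15, 16}
Every element of {5, 6, 7, 8, 10, 11, 14, 15} is in {5, 6, 7, 8, 9, 10, 11, 12, 13, 14, 15, 16}, so V ∪ (((X ∩ (V ∖ Y)) ∩ (V △ Y)) ∖ V) ⊆ (X ∖ (X ∪ V))^c ∪ (V ∖ (V ∖ Y)^c).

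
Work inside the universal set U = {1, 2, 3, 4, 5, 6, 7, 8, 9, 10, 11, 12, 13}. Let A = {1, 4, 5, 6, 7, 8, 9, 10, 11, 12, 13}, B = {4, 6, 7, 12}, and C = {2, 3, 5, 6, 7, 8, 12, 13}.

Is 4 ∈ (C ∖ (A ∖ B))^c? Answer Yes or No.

4 ∈ A and 4 ∈ B, so 4 ∉ A ∖ B
4 ∉ C and 4 ∉ (A ∖ B), so 4 ∉ C ∖ (A ∖ B)
4 ∈ (C ∖ (A ∖ B))^c since 4 ∉ (C ∖ (A ∖ B))

Yes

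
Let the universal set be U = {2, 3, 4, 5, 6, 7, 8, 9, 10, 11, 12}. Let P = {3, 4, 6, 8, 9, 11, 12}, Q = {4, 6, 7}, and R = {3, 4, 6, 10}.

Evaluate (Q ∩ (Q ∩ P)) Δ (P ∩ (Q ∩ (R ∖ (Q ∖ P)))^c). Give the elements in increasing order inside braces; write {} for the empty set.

{3, 4, 6, 8, 9, 11, 12}

Q ∩ P = {4, 6}
Q ∩ (Q ∩ P) = {4, 6}
Q ∖ P = {7}
R ∖ (Q ∖ P) = {3, 4, 6, 10}
Q ∩ (R ∖ (Q ∖ P)) = {4, 6}
(Q ∩ (R ∖ (Q ∖ P)))^c = {2, 3, 5, 7, 8, 9, 10, 11, 12}
P ∩ (Q ∩ (R ∖ (Q ∖ P)))^c = {3, 8, 9, 11, 12}
(Q ∩ (Q ∩ P)) Δ (P ∩ (Q ∩ (R ∖ (Q ∖ P)))^c) = {3, 4, 6, 8, 9, 11, 12}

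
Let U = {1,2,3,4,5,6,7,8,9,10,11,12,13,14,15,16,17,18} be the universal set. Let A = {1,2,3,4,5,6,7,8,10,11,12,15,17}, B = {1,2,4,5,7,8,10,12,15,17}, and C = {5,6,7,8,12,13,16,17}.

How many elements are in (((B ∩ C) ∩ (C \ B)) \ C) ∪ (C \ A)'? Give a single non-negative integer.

16

B ∩ C = {5,7,8,12,17}
C \ B = {6,13,16}
(B ∩ C) ∩ (C \ B) = {}
((B ∩ C) ∩ (C \ B)) \ C = {}
C \ A = {13,16}
(C \ A)' = {1,2,3,4,5,6,7,8,9,10,11,12,14,15,17,18}
(((B ∩ C) ∩ (C \ B)) \ C) ∪ (C \ A)' = {1,2,3,4,5,6,7,8,9,10,11,12,14,15,17,18}
|(((B ∩ C) ∩ (C \ B)) \ C) ∪ (C \ A)'| = 16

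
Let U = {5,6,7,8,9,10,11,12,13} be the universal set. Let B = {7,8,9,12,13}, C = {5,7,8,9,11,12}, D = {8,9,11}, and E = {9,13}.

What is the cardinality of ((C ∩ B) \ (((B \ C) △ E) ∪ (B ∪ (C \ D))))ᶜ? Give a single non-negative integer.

9

C ∩ B = {7,8,9,12}
B \ C = {13}
(B \ C) △ E = {9}
C \ D = {5,7,12}
B ∪ (C \ D) = {5,7,8,9,12,13}
((B \ C) △ E) ∪ (B ∪ (C \ D)) = {5,7,8,9,12,13}
(C ∩ B) \ (((B \ C) △ E) ∪ (B ∪ (C \ D))) = {}
((C ∩ B) \ (((B \ C) △ E) ∪ (B ∪ (C \ D))))ᶜ = {5,6,7,8,9,10,11,12,13}
|((C ∩ B) \ (((B \ C) △ E) ∪ (B ∪ (C \ D))))ᶜ| = 9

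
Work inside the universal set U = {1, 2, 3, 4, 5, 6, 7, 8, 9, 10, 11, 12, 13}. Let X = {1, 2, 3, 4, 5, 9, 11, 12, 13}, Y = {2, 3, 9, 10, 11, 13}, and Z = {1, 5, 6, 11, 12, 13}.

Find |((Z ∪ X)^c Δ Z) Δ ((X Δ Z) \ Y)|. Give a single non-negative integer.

Z ∪ X = {1, 2, 3, 4, 5, 6, 9, 11, 12, 13}
(Z ∪ X)^c = {7, 8, 10}
(Z ∪ X)^c Δ Z = {1, 5, 6, 7, 8, 10, 11, 12, 13}
X Δ Z = {2, 3, 4, 6, 9}
(X Δ Z) \ Y = {4, 6}
((Z ∪ X)^c Δ Z) Δ ((X Δ Z) \ Y) = {1, 4, 5, 7, 8, 10, 11, 12, 13}
|((Z ∪ X)^c Δ Z) Δ ((X Δ Z) \ Y)| = 9

9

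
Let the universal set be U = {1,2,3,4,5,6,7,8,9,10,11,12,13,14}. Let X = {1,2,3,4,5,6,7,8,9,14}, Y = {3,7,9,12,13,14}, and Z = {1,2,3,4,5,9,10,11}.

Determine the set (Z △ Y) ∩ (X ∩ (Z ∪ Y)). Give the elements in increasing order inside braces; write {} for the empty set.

Z △ Y = {1,2,4,5,7,10,11,12,13,14}
Z ∪ Y = {1,2,3,4,5,7,9,10,11,12,13,14}
X ∩ (Z ∪ Y) = {1,2,3,4,5,7,9,14}
(Z △ Y) ∩ (X ∩ (Z ∪ Y)) = {1,2,4,5,7,14}

{1,2,4,5,7,14}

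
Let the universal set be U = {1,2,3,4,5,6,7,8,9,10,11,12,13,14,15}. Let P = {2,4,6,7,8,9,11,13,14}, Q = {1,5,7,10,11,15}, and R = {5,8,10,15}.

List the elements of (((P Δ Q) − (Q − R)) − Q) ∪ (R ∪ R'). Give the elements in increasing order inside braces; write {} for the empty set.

{1,2,3,4,5,6,7,8,9,10,11,12,13,14,15}

P Δ Q = {1,2,4,5,6,8,9,10,13,14,15}
Q − R = {1,7,11}
(P Δ Q) − (Q − R) = {2,4,5,6,8,9,10,13,14,15}
((P Δ Q) − (Q − R)) − Q = {2,4,6,8,9,13,14}
R' = {1,2,3,4,6,7,9,11,12,13,14}
R ∪ R' = {1,2,3,4,5,6,7,8,9,10,11,12,13,14,15}
(((P Δ Q) − (Q − R)) − Q) ∪ (R ∪ R') = {1,2,3,4,5,6,7,8,9,10,11,12,13,14,15}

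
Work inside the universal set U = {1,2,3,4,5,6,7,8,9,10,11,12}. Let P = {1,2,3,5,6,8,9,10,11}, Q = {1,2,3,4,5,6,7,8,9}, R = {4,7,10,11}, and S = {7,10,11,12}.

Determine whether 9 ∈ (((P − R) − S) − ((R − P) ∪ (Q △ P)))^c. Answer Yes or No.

9 ∈ P and 9 ∉ R, so 9 ∈ P − R
9 ∈ (P − R) and 9 ∉ S, so 9 ∈ (P − R) − S
9 ∉ R and 9 ∈ P, so 9 ∉ R − P
9 ∈ Q and 9 ∈ P, so 9 ∉ Q △ P
9 ∉ (R − P) and 9 ∉ (Q △ P), so 9 ∉ (R − P) ∪ (Q △ P)
9 ∈ ((P − R) − S) and 9 ∉ ((R − P) ∪ (Q △ P)), so 9 ∈ ((P − R) − S) − ((R − P) ∪ (Q △ P))
9 ∉ (((P − R) − S) − ((R − P) ∪ (Q △ P)))^c since 9 ∈ (((P − R) − S) − ((R − P) ∪ (Q △ P)))

No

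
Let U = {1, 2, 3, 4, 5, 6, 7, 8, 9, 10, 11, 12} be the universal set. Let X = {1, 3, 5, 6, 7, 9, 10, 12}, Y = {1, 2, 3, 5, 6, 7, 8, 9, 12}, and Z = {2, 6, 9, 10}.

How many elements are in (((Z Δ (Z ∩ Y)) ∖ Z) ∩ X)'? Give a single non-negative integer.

12

Z ∩ Y = {2, 6, 9}
Z Δ (Z ∩ Y) = {10}
(Z Δ (Z ∩ Y)) ∖ Z = {}
((Z Δ (Z ∩ Y)) ∖ Z) ∩ X = {}
(((Z Δ (Z ∩ Y)) ∖ Z) ∩ X)' = {1, 2, 3, 4, 5, 6, 7, 8, 9, 10, 11, 12}
|(((Z Δ (Z ∩ Y)) ∖ Z) ∩ X)'| = 12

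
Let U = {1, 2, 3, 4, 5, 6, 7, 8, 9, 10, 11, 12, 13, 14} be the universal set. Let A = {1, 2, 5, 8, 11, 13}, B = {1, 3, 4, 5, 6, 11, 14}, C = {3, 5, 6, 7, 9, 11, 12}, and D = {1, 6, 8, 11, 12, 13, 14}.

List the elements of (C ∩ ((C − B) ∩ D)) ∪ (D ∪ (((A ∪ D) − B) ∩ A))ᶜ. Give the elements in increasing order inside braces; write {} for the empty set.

{3, 4, 5, 7, 9, 10, 12}

C − B = {7, 9, 12}
(C − B) ∩ D = {12}
C ∩ ((C − B) ∩ D) = {12}
A ∪ D = {1, 2, 5, 6, 8, 11, 12, 13, 14}
(A ∪ D) − B = {2, 8, 12, 13}
((A ∪ D) − B) ∩ A = {2, 8, 13}
D ∪ (((A ∪ D) − B) ∩ A) = {1, 2, 6, 8, 11, 12, 13, 14}
(D ∪ (((A ∪ D) − B) ∩ A))ᶜ = {3, 4, 5, 7, 9, 10}
(C ∩ ((C − B) ∩ D)) ∪ (D ∪ (((A ∪ D) − B) ∩ A))ᶜ = {3, 4, 5, 7, 9, 10, 12}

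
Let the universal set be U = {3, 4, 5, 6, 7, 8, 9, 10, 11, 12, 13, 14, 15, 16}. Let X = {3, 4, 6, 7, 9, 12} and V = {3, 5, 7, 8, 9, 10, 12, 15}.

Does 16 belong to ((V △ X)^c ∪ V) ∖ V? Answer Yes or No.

16 ∉ V and 16 ∉ X, so 16 ∉ V △ X
16 ∈ (V △ X)^c since 16 ∉ (V △ X)
16 ∈ (V △ X)^c and 16 ∉ V, so 16 ∈ (V △ X)^c ∪ V
16 ∈ ((V △ X)^c ∪ V) and 16 ∉ V, so 16 ∈ ((V △ X)^c ∪ V) ∖ V

Yes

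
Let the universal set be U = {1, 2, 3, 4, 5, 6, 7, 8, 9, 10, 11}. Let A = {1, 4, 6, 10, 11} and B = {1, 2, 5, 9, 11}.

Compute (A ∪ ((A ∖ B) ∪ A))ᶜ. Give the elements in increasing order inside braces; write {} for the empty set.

{2, 3, 5, 7, 8, 9}

A ∖ B = {4, 6, 10}
(A ∖ B) ∪ A = {1, 4, 6, 10, 11}
A ∪ ((A ∖ B) ∪ A) = {1, 4, 6, 10, 11}
(A ∪ ((A ∖ B) ∪ A))ᶜ = {2, 3, 5, 7, 8, 9}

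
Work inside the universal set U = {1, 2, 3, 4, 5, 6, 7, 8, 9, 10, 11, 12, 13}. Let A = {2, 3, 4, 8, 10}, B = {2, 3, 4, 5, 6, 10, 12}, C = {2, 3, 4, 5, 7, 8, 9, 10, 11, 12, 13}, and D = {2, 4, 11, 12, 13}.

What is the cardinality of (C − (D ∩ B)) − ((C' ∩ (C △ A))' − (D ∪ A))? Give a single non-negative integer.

5

D ∩ B = {2, 4, 12}
C − (D ∩ B) = {3, 5, 7, 8, 9, 10, 11, 13}
C' = {1, 6}
C △ A = {5, 7, 9, 11, 12, 13}
C' ∩ (C △ A) = {}
(C' ∩ (C △ A))' = {1, 2, 3, 4, 5, 6, 7, 8, 9, 10, 11, 12, 13}
D ∪ A = {2, 3, 4, 8, 10, 11, 12, 13}
(C' ∩ (C △ A))' − (D ∪ A) = {1, 5, 6, 7, 9}
(C − (D ∩ B)) − ((C' ∩ (C △ A))' − (D ∪ A)) = {3, 8, 10, 11, 13}
|(C − (D ∩ B)) − ((C' ∩ (C △ A))' − (D ∪ A))| = 5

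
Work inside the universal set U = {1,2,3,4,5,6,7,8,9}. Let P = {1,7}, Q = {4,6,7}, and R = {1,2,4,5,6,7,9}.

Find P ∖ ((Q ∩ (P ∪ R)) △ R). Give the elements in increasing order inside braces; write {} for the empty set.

P ∪ R = {1,2,4,5,6,7,9}
Q ∩ (P ∪ R) = {4,6,7}
(Q ∩ (P ∪ R)) △ R = {1,2,5,9}
P ∖ ((Q ∩ (P ∪ R)) △ R) = {7}

{7}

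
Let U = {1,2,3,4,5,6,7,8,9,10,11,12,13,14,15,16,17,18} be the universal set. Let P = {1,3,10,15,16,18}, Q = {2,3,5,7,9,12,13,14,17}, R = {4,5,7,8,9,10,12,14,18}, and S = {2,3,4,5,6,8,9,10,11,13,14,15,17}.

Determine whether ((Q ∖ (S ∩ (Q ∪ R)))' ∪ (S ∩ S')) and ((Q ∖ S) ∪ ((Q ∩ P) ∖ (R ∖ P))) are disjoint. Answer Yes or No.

No

Q ∪ R = {2,3,4,5,7,8,9,10,12,13,14,17,18}
S ∩ (Q ∪ R) = {2,3,4,5,8,9,10,13,14,17}
Q ∖ (S ∩ (Q ∪ R)) = {7,12}
(Q ∖ (S ∩ (Q ∪ R)))' = {1,2,3,4,5,6,8,9,10,11,13,14,15,16,17,18}
S' = {1,7,12,16,18}
S ∩ S' = {}
(Q ∖ (S ∩ (Q ∪ R)))' ∪ (S ∩ S') = {1,2,3,4,5,6,8,9,10,11,13,14,15,16,17,18}
Q ∖ S = {7,12}
Q ∩ P = {3}
R ∖ P = {4,5,7,8,9,12,14}
(Q ∩ P) ∖ (R ∖ P) = {3}
(Q ∖ S) ∪ ((Q ∩ P) ∖ (R ∖ P)) = {3,7,12}
3 lies in both, so they are not disjoint.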